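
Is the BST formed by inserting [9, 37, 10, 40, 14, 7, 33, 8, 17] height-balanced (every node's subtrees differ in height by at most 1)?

Tree (level-order array): [9, 7, 37, None, 8, 10, 40, None, None, None, 14, None, None, None, 33, 17]
Definition: a tree is height-balanced if, at every node, |h(left) - h(right)| <= 1 (empty subtree has height -1).
Bottom-up per-node check:
  node 8: h_left=-1, h_right=-1, diff=0 [OK], height=0
  node 7: h_left=-1, h_right=0, diff=1 [OK], height=1
  node 17: h_left=-1, h_right=-1, diff=0 [OK], height=0
  node 33: h_left=0, h_right=-1, diff=1 [OK], height=1
  node 14: h_left=-1, h_right=1, diff=2 [FAIL (|-1-1|=2 > 1)], height=2
  node 10: h_left=-1, h_right=2, diff=3 [FAIL (|-1-2|=3 > 1)], height=3
  node 40: h_left=-1, h_right=-1, diff=0 [OK], height=0
  node 37: h_left=3, h_right=0, diff=3 [FAIL (|3-0|=3 > 1)], height=4
  node 9: h_left=1, h_right=4, diff=3 [FAIL (|1-4|=3 > 1)], height=5
Node 14 violates the condition: |-1 - 1| = 2 > 1.
Result: Not balanced


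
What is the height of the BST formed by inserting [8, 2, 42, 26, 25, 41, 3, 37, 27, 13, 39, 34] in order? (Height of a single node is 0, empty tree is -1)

Insertion order: [8, 2, 42, 26, 25, 41, 3, 37, 27, 13, 39, 34]
Tree (level-order array): [8, 2, 42, None, 3, 26, None, None, None, 25, 41, 13, None, 37, None, None, None, 27, 39, None, 34]
Compute height bottom-up (empty subtree = -1):
  height(3) = 1 + max(-1, -1) = 0
  height(2) = 1 + max(-1, 0) = 1
  height(13) = 1 + max(-1, -1) = 0
  height(25) = 1 + max(0, -1) = 1
  height(34) = 1 + max(-1, -1) = 0
  height(27) = 1 + max(-1, 0) = 1
  height(39) = 1 + max(-1, -1) = 0
  height(37) = 1 + max(1, 0) = 2
  height(41) = 1 + max(2, -1) = 3
  height(26) = 1 + max(1, 3) = 4
  height(42) = 1 + max(4, -1) = 5
  height(8) = 1 + max(1, 5) = 6
Height = 6


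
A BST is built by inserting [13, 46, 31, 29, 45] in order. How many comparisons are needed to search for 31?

Search path for 31: 13 -> 46 -> 31
Found: True
Comparisons: 3


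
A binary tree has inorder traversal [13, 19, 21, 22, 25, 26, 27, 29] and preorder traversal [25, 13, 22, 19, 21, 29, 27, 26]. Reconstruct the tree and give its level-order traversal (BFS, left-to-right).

Inorder:  [13, 19, 21, 22, 25, 26, 27, 29]
Preorder: [25, 13, 22, 19, 21, 29, 27, 26]
Algorithm: preorder visits root first, so consume preorder in order;
for each root, split the current inorder slice at that value into
left-subtree inorder and right-subtree inorder, then recurse.
Recursive splits:
  root=25; inorder splits into left=[13, 19, 21, 22], right=[26, 27, 29]
  root=13; inorder splits into left=[], right=[19, 21, 22]
  root=22; inorder splits into left=[19, 21], right=[]
  root=19; inorder splits into left=[], right=[21]
  root=21; inorder splits into left=[], right=[]
  root=29; inorder splits into left=[26, 27], right=[]
  root=27; inorder splits into left=[26], right=[]
  root=26; inorder splits into left=[], right=[]
Reconstructed level-order: [25, 13, 29, 22, 27, 19, 26, 21]


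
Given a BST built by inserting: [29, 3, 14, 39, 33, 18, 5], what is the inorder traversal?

Tree insertion order: [29, 3, 14, 39, 33, 18, 5]
Tree (level-order array): [29, 3, 39, None, 14, 33, None, 5, 18]
Inorder traversal: [3, 5, 14, 18, 29, 33, 39]


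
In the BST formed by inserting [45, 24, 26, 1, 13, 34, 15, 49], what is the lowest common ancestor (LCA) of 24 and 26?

Tree insertion order: [45, 24, 26, 1, 13, 34, 15, 49]
Tree (level-order array): [45, 24, 49, 1, 26, None, None, None, 13, None, 34, None, 15]
In a BST, the LCA of p=24, q=26 is the first node v on the
root-to-leaf path with p <= v <= q (go left if both < v, right if both > v).
Walk from root:
  at 45: both 24 and 26 < 45, go left
  at 24: 24 <= 24 <= 26, this is the LCA
LCA = 24


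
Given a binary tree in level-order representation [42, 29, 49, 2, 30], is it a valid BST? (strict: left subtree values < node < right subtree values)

Level-order array: [42, 29, 49, 2, 30]
Validate using subtree bounds (lo, hi): at each node, require lo < value < hi,
then recurse left with hi=value and right with lo=value.
Preorder trace (stopping at first violation):
  at node 42 with bounds (-inf, +inf): OK
  at node 29 with bounds (-inf, 42): OK
  at node 2 with bounds (-inf, 29): OK
  at node 30 with bounds (29, 42): OK
  at node 49 with bounds (42, +inf): OK
No violation found at any node.
Result: Valid BST


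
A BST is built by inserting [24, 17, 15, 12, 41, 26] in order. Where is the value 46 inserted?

Starting tree (level order): [24, 17, 41, 15, None, 26, None, 12]
Insertion path: 24 -> 41
Result: insert 46 as right child of 41
Final tree (level order): [24, 17, 41, 15, None, 26, 46, 12]


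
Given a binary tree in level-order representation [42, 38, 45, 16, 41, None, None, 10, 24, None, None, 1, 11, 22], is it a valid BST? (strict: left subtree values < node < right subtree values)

Level-order array: [42, 38, 45, 16, 41, None, None, 10, 24, None, None, 1, 11, 22]
Validate using subtree bounds (lo, hi): at each node, require lo < value < hi,
then recurse left with hi=value and right with lo=value.
Preorder trace (stopping at first violation):
  at node 42 with bounds (-inf, +inf): OK
  at node 38 with bounds (-inf, 42): OK
  at node 16 with bounds (-inf, 38): OK
  at node 10 with bounds (-inf, 16): OK
  at node 1 with bounds (-inf, 10): OK
  at node 11 with bounds (10, 16): OK
  at node 24 with bounds (16, 38): OK
  at node 22 with bounds (16, 24): OK
  at node 41 with bounds (38, 42): OK
  at node 45 with bounds (42, +inf): OK
No violation found at any node.
Result: Valid BST


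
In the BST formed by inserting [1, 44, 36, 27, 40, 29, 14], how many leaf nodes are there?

Tree built from: [1, 44, 36, 27, 40, 29, 14]
Tree (level-order array): [1, None, 44, 36, None, 27, 40, 14, 29]
Rule: A leaf has 0 children.
Per-node child counts:
  node 1: 1 child(ren)
  node 44: 1 child(ren)
  node 36: 2 child(ren)
  node 27: 2 child(ren)
  node 14: 0 child(ren)
  node 29: 0 child(ren)
  node 40: 0 child(ren)
Matching nodes: [14, 29, 40]
Count of leaf nodes: 3


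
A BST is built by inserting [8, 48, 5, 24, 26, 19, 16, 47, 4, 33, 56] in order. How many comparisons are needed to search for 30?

Search path for 30: 8 -> 48 -> 24 -> 26 -> 47 -> 33
Found: False
Comparisons: 6


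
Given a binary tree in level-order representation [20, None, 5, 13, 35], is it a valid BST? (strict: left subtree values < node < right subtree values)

Level-order array: [20, None, 5, 13, 35]
Validate using subtree bounds (lo, hi): at each node, require lo < value < hi,
then recurse left with hi=value and right with lo=value.
Preorder trace (stopping at first violation):
  at node 20 with bounds (-inf, +inf): OK
  at node 5 with bounds (20, +inf): VIOLATION
Node 5 violates its bound: not (20 < 5 < +inf).
Result: Not a valid BST


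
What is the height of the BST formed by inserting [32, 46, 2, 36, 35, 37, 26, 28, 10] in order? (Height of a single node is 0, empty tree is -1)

Insertion order: [32, 46, 2, 36, 35, 37, 26, 28, 10]
Tree (level-order array): [32, 2, 46, None, 26, 36, None, 10, 28, 35, 37]
Compute height bottom-up (empty subtree = -1):
  height(10) = 1 + max(-1, -1) = 0
  height(28) = 1 + max(-1, -1) = 0
  height(26) = 1 + max(0, 0) = 1
  height(2) = 1 + max(-1, 1) = 2
  height(35) = 1 + max(-1, -1) = 0
  height(37) = 1 + max(-1, -1) = 0
  height(36) = 1 + max(0, 0) = 1
  height(46) = 1 + max(1, -1) = 2
  height(32) = 1 + max(2, 2) = 3
Height = 3


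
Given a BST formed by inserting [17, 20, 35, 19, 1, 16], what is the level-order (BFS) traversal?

Tree insertion order: [17, 20, 35, 19, 1, 16]
Tree (level-order array): [17, 1, 20, None, 16, 19, 35]
BFS from the root, enqueuing left then right child of each popped node:
  queue [17] -> pop 17, enqueue [1, 20], visited so far: [17]
  queue [1, 20] -> pop 1, enqueue [16], visited so far: [17, 1]
  queue [20, 16] -> pop 20, enqueue [19, 35], visited so far: [17, 1, 20]
  queue [16, 19, 35] -> pop 16, enqueue [none], visited so far: [17, 1, 20, 16]
  queue [19, 35] -> pop 19, enqueue [none], visited so far: [17, 1, 20, 16, 19]
  queue [35] -> pop 35, enqueue [none], visited so far: [17, 1, 20, 16, 19, 35]
Result: [17, 1, 20, 16, 19, 35]


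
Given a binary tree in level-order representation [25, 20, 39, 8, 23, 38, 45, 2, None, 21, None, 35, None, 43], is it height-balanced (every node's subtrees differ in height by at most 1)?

Tree (level-order array): [25, 20, 39, 8, 23, 38, 45, 2, None, 21, None, 35, None, 43]
Definition: a tree is height-balanced if, at every node, |h(left) - h(right)| <= 1 (empty subtree has height -1).
Bottom-up per-node check:
  node 2: h_left=-1, h_right=-1, diff=0 [OK], height=0
  node 8: h_left=0, h_right=-1, diff=1 [OK], height=1
  node 21: h_left=-1, h_right=-1, diff=0 [OK], height=0
  node 23: h_left=0, h_right=-1, diff=1 [OK], height=1
  node 20: h_left=1, h_right=1, diff=0 [OK], height=2
  node 35: h_left=-1, h_right=-1, diff=0 [OK], height=0
  node 38: h_left=0, h_right=-1, diff=1 [OK], height=1
  node 43: h_left=-1, h_right=-1, diff=0 [OK], height=0
  node 45: h_left=0, h_right=-1, diff=1 [OK], height=1
  node 39: h_left=1, h_right=1, diff=0 [OK], height=2
  node 25: h_left=2, h_right=2, diff=0 [OK], height=3
All nodes satisfy the balance condition.
Result: Balanced


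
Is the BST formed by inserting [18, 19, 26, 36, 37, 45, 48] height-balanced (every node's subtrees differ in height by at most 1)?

Tree (level-order array): [18, None, 19, None, 26, None, 36, None, 37, None, 45, None, 48]
Definition: a tree is height-balanced if, at every node, |h(left) - h(right)| <= 1 (empty subtree has height -1).
Bottom-up per-node check:
  node 48: h_left=-1, h_right=-1, diff=0 [OK], height=0
  node 45: h_left=-1, h_right=0, diff=1 [OK], height=1
  node 37: h_left=-1, h_right=1, diff=2 [FAIL (|-1-1|=2 > 1)], height=2
  node 36: h_left=-1, h_right=2, diff=3 [FAIL (|-1-2|=3 > 1)], height=3
  node 26: h_left=-1, h_right=3, diff=4 [FAIL (|-1-3|=4 > 1)], height=4
  node 19: h_left=-1, h_right=4, diff=5 [FAIL (|-1-4|=5 > 1)], height=5
  node 18: h_left=-1, h_right=5, diff=6 [FAIL (|-1-5|=6 > 1)], height=6
Node 37 violates the condition: |-1 - 1| = 2 > 1.
Result: Not balanced


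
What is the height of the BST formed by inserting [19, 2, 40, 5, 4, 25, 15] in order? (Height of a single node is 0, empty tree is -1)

Insertion order: [19, 2, 40, 5, 4, 25, 15]
Tree (level-order array): [19, 2, 40, None, 5, 25, None, 4, 15]
Compute height bottom-up (empty subtree = -1):
  height(4) = 1 + max(-1, -1) = 0
  height(15) = 1 + max(-1, -1) = 0
  height(5) = 1 + max(0, 0) = 1
  height(2) = 1 + max(-1, 1) = 2
  height(25) = 1 + max(-1, -1) = 0
  height(40) = 1 + max(0, -1) = 1
  height(19) = 1 + max(2, 1) = 3
Height = 3


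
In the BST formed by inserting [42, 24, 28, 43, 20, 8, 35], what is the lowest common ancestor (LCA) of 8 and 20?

Tree insertion order: [42, 24, 28, 43, 20, 8, 35]
Tree (level-order array): [42, 24, 43, 20, 28, None, None, 8, None, None, 35]
In a BST, the LCA of p=8, q=20 is the first node v on the
root-to-leaf path with p <= v <= q (go left if both < v, right if both > v).
Walk from root:
  at 42: both 8 and 20 < 42, go left
  at 24: both 8 and 20 < 24, go left
  at 20: 8 <= 20 <= 20, this is the LCA
LCA = 20


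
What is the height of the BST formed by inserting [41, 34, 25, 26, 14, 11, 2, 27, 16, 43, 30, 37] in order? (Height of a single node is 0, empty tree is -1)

Insertion order: [41, 34, 25, 26, 14, 11, 2, 27, 16, 43, 30, 37]
Tree (level-order array): [41, 34, 43, 25, 37, None, None, 14, 26, None, None, 11, 16, None, 27, 2, None, None, None, None, 30]
Compute height bottom-up (empty subtree = -1):
  height(2) = 1 + max(-1, -1) = 0
  height(11) = 1 + max(0, -1) = 1
  height(16) = 1 + max(-1, -1) = 0
  height(14) = 1 + max(1, 0) = 2
  height(30) = 1 + max(-1, -1) = 0
  height(27) = 1 + max(-1, 0) = 1
  height(26) = 1 + max(-1, 1) = 2
  height(25) = 1 + max(2, 2) = 3
  height(37) = 1 + max(-1, -1) = 0
  height(34) = 1 + max(3, 0) = 4
  height(43) = 1 + max(-1, -1) = 0
  height(41) = 1 + max(4, 0) = 5
Height = 5


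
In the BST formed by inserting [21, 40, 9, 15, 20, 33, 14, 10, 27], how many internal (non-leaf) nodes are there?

Tree built from: [21, 40, 9, 15, 20, 33, 14, 10, 27]
Tree (level-order array): [21, 9, 40, None, 15, 33, None, 14, 20, 27, None, 10]
Rule: An internal node has at least one child.
Per-node child counts:
  node 21: 2 child(ren)
  node 9: 1 child(ren)
  node 15: 2 child(ren)
  node 14: 1 child(ren)
  node 10: 0 child(ren)
  node 20: 0 child(ren)
  node 40: 1 child(ren)
  node 33: 1 child(ren)
  node 27: 0 child(ren)
Matching nodes: [21, 9, 15, 14, 40, 33]
Count of internal (non-leaf) nodes: 6


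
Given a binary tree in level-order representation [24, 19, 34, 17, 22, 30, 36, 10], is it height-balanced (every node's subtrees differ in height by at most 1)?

Tree (level-order array): [24, 19, 34, 17, 22, 30, 36, 10]
Definition: a tree is height-balanced if, at every node, |h(left) - h(right)| <= 1 (empty subtree has height -1).
Bottom-up per-node check:
  node 10: h_left=-1, h_right=-1, diff=0 [OK], height=0
  node 17: h_left=0, h_right=-1, diff=1 [OK], height=1
  node 22: h_left=-1, h_right=-1, diff=0 [OK], height=0
  node 19: h_left=1, h_right=0, diff=1 [OK], height=2
  node 30: h_left=-1, h_right=-1, diff=0 [OK], height=0
  node 36: h_left=-1, h_right=-1, diff=0 [OK], height=0
  node 34: h_left=0, h_right=0, diff=0 [OK], height=1
  node 24: h_left=2, h_right=1, diff=1 [OK], height=3
All nodes satisfy the balance condition.
Result: Balanced


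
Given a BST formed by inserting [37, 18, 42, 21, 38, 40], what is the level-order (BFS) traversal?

Tree insertion order: [37, 18, 42, 21, 38, 40]
Tree (level-order array): [37, 18, 42, None, 21, 38, None, None, None, None, 40]
BFS from the root, enqueuing left then right child of each popped node:
  queue [37] -> pop 37, enqueue [18, 42], visited so far: [37]
  queue [18, 42] -> pop 18, enqueue [21], visited so far: [37, 18]
  queue [42, 21] -> pop 42, enqueue [38], visited so far: [37, 18, 42]
  queue [21, 38] -> pop 21, enqueue [none], visited so far: [37, 18, 42, 21]
  queue [38] -> pop 38, enqueue [40], visited so far: [37, 18, 42, 21, 38]
  queue [40] -> pop 40, enqueue [none], visited so far: [37, 18, 42, 21, 38, 40]
Result: [37, 18, 42, 21, 38, 40]


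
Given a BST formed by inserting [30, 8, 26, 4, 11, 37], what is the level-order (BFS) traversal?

Tree insertion order: [30, 8, 26, 4, 11, 37]
Tree (level-order array): [30, 8, 37, 4, 26, None, None, None, None, 11]
BFS from the root, enqueuing left then right child of each popped node:
  queue [30] -> pop 30, enqueue [8, 37], visited so far: [30]
  queue [8, 37] -> pop 8, enqueue [4, 26], visited so far: [30, 8]
  queue [37, 4, 26] -> pop 37, enqueue [none], visited so far: [30, 8, 37]
  queue [4, 26] -> pop 4, enqueue [none], visited so far: [30, 8, 37, 4]
  queue [26] -> pop 26, enqueue [11], visited so far: [30, 8, 37, 4, 26]
  queue [11] -> pop 11, enqueue [none], visited so far: [30, 8, 37, 4, 26, 11]
Result: [30, 8, 37, 4, 26, 11]


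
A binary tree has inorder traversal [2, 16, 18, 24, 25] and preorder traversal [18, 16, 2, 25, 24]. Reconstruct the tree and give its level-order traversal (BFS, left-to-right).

Inorder:  [2, 16, 18, 24, 25]
Preorder: [18, 16, 2, 25, 24]
Algorithm: preorder visits root first, so consume preorder in order;
for each root, split the current inorder slice at that value into
left-subtree inorder and right-subtree inorder, then recurse.
Recursive splits:
  root=18; inorder splits into left=[2, 16], right=[24, 25]
  root=16; inorder splits into left=[2], right=[]
  root=2; inorder splits into left=[], right=[]
  root=25; inorder splits into left=[24], right=[]
  root=24; inorder splits into left=[], right=[]
Reconstructed level-order: [18, 16, 25, 2, 24]


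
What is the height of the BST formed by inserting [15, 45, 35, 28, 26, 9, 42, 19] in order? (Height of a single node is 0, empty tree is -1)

Insertion order: [15, 45, 35, 28, 26, 9, 42, 19]
Tree (level-order array): [15, 9, 45, None, None, 35, None, 28, 42, 26, None, None, None, 19]
Compute height bottom-up (empty subtree = -1):
  height(9) = 1 + max(-1, -1) = 0
  height(19) = 1 + max(-1, -1) = 0
  height(26) = 1 + max(0, -1) = 1
  height(28) = 1 + max(1, -1) = 2
  height(42) = 1 + max(-1, -1) = 0
  height(35) = 1 + max(2, 0) = 3
  height(45) = 1 + max(3, -1) = 4
  height(15) = 1 + max(0, 4) = 5
Height = 5


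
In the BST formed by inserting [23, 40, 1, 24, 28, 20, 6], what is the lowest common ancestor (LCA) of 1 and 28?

Tree insertion order: [23, 40, 1, 24, 28, 20, 6]
Tree (level-order array): [23, 1, 40, None, 20, 24, None, 6, None, None, 28]
In a BST, the LCA of p=1, q=28 is the first node v on the
root-to-leaf path with p <= v <= q (go left if both < v, right if both > v).
Walk from root:
  at 23: 1 <= 23 <= 28, this is the LCA
LCA = 23


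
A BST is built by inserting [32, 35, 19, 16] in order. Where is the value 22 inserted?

Starting tree (level order): [32, 19, 35, 16]
Insertion path: 32 -> 19
Result: insert 22 as right child of 19
Final tree (level order): [32, 19, 35, 16, 22]


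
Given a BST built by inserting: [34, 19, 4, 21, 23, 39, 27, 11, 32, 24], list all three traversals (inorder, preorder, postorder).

Tree insertion order: [34, 19, 4, 21, 23, 39, 27, 11, 32, 24]
Tree (level-order array): [34, 19, 39, 4, 21, None, None, None, 11, None, 23, None, None, None, 27, 24, 32]
Inorder (L, root, R): [4, 11, 19, 21, 23, 24, 27, 32, 34, 39]
Preorder (root, L, R): [34, 19, 4, 11, 21, 23, 27, 24, 32, 39]
Postorder (L, R, root): [11, 4, 24, 32, 27, 23, 21, 19, 39, 34]


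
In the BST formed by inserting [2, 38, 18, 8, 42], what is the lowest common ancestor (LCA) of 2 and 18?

Tree insertion order: [2, 38, 18, 8, 42]
Tree (level-order array): [2, None, 38, 18, 42, 8]
In a BST, the LCA of p=2, q=18 is the first node v on the
root-to-leaf path with p <= v <= q (go left if both < v, right if both > v).
Walk from root:
  at 2: 2 <= 2 <= 18, this is the LCA
LCA = 2


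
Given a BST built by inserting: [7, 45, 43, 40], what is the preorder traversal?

Tree insertion order: [7, 45, 43, 40]
Tree (level-order array): [7, None, 45, 43, None, 40]
Preorder traversal: [7, 45, 43, 40]


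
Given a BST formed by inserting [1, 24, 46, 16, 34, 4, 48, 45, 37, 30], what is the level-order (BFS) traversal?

Tree insertion order: [1, 24, 46, 16, 34, 4, 48, 45, 37, 30]
Tree (level-order array): [1, None, 24, 16, 46, 4, None, 34, 48, None, None, 30, 45, None, None, None, None, 37]
BFS from the root, enqueuing left then right child of each popped node:
  queue [1] -> pop 1, enqueue [24], visited so far: [1]
  queue [24] -> pop 24, enqueue [16, 46], visited so far: [1, 24]
  queue [16, 46] -> pop 16, enqueue [4], visited so far: [1, 24, 16]
  queue [46, 4] -> pop 46, enqueue [34, 48], visited so far: [1, 24, 16, 46]
  queue [4, 34, 48] -> pop 4, enqueue [none], visited so far: [1, 24, 16, 46, 4]
  queue [34, 48] -> pop 34, enqueue [30, 45], visited so far: [1, 24, 16, 46, 4, 34]
  queue [48, 30, 45] -> pop 48, enqueue [none], visited so far: [1, 24, 16, 46, 4, 34, 48]
  queue [30, 45] -> pop 30, enqueue [none], visited so far: [1, 24, 16, 46, 4, 34, 48, 30]
  queue [45] -> pop 45, enqueue [37], visited so far: [1, 24, 16, 46, 4, 34, 48, 30, 45]
  queue [37] -> pop 37, enqueue [none], visited so far: [1, 24, 16, 46, 4, 34, 48, 30, 45, 37]
Result: [1, 24, 16, 46, 4, 34, 48, 30, 45, 37]


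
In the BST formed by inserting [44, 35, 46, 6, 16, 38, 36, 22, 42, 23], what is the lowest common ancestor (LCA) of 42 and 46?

Tree insertion order: [44, 35, 46, 6, 16, 38, 36, 22, 42, 23]
Tree (level-order array): [44, 35, 46, 6, 38, None, None, None, 16, 36, 42, None, 22, None, None, None, None, None, 23]
In a BST, the LCA of p=42, q=46 is the first node v on the
root-to-leaf path with p <= v <= q (go left if both < v, right if both > v).
Walk from root:
  at 44: 42 <= 44 <= 46, this is the LCA
LCA = 44


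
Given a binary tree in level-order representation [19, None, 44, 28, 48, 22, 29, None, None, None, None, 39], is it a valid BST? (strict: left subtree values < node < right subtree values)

Level-order array: [19, None, 44, 28, 48, 22, 29, None, None, None, None, 39]
Validate using subtree bounds (lo, hi): at each node, require lo < value < hi,
then recurse left with hi=value and right with lo=value.
Preorder trace (stopping at first violation):
  at node 19 with bounds (-inf, +inf): OK
  at node 44 with bounds (19, +inf): OK
  at node 28 with bounds (19, 44): OK
  at node 22 with bounds (19, 28): OK
  at node 29 with bounds (28, 44): OK
  at node 39 with bounds (28, 29): VIOLATION
Node 39 violates its bound: not (28 < 39 < 29).
Result: Not a valid BST


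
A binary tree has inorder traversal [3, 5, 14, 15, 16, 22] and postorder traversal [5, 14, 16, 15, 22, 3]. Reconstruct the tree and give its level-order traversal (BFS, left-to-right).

Inorder:   [3, 5, 14, 15, 16, 22]
Postorder: [5, 14, 16, 15, 22, 3]
Algorithm: postorder visits root last, so walk postorder right-to-left;
each value is the root of the current inorder slice — split it at that
value, recurse on the right subtree first, then the left.
Recursive splits:
  root=3; inorder splits into left=[], right=[5, 14, 15, 16, 22]
  root=22; inorder splits into left=[5, 14, 15, 16], right=[]
  root=15; inorder splits into left=[5, 14], right=[16]
  root=16; inorder splits into left=[], right=[]
  root=14; inorder splits into left=[5], right=[]
  root=5; inorder splits into left=[], right=[]
Reconstructed level-order: [3, 22, 15, 14, 16, 5]


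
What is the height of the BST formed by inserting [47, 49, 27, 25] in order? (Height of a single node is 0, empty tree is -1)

Insertion order: [47, 49, 27, 25]
Tree (level-order array): [47, 27, 49, 25]
Compute height bottom-up (empty subtree = -1):
  height(25) = 1 + max(-1, -1) = 0
  height(27) = 1 + max(0, -1) = 1
  height(49) = 1 + max(-1, -1) = 0
  height(47) = 1 + max(1, 0) = 2
Height = 2


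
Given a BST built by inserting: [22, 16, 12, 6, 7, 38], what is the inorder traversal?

Tree insertion order: [22, 16, 12, 6, 7, 38]
Tree (level-order array): [22, 16, 38, 12, None, None, None, 6, None, None, 7]
Inorder traversal: [6, 7, 12, 16, 22, 38]


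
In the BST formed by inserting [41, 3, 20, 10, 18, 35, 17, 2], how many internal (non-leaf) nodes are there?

Tree built from: [41, 3, 20, 10, 18, 35, 17, 2]
Tree (level-order array): [41, 3, None, 2, 20, None, None, 10, 35, None, 18, None, None, 17]
Rule: An internal node has at least one child.
Per-node child counts:
  node 41: 1 child(ren)
  node 3: 2 child(ren)
  node 2: 0 child(ren)
  node 20: 2 child(ren)
  node 10: 1 child(ren)
  node 18: 1 child(ren)
  node 17: 0 child(ren)
  node 35: 0 child(ren)
Matching nodes: [41, 3, 20, 10, 18]
Count of internal (non-leaf) nodes: 5


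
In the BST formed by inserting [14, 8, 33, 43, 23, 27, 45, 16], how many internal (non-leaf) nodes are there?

Tree built from: [14, 8, 33, 43, 23, 27, 45, 16]
Tree (level-order array): [14, 8, 33, None, None, 23, 43, 16, 27, None, 45]
Rule: An internal node has at least one child.
Per-node child counts:
  node 14: 2 child(ren)
  node 8: 0 child(ren)
  node 33: 2 child(ren)
  node 23: 2 child(ren)
  node 16: 0 child(ren)
  node 27: 0 child(ren)
  node 43: 1 child(ren)
  node 45: 0 child(ren)
Matching nodes: [14, 33, 23, 43]
Count of internal (non-leaf) nodes: 4


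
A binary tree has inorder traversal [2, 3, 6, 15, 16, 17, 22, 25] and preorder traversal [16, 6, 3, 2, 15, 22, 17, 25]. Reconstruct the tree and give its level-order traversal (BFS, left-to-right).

Inorder:  [2, 3, 6, 15, 16, 17, 22, 25]
Preorder: [16, 6, 3, 2, 15, 22, 17, 25]
Algorithm: preorder visits root first, so consume preorder in order;
for each root, split the current inorder slice at that value into
left-subtree inorder and right-subtree inorder, then recurse.
Recursive splits:
  root=16; inorder splits into left=[2, 3, 6, 15], right=[17, 22, 25]
  root=6; inorder splits into left=[2, 3], right=[15]
  root=3; inorder splits into left=[2], right=[]
  root=2; inorder splits into left=[], right=[]
  root=15; inorder splits into left=[], right=[]
  root=22; inorder splits into left=[17], right=[25]
  root=17; inorder splits into left=[], right=[]
  root=25; inorder splits into left=[], right=[]
Reconstructed level-order: [16, 6, 22, 3, 15, 17, 25, 2]


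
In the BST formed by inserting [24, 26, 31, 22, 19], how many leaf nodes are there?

Tree built from: [24, 26, 31, 22, 19]
Tree (level-order array): [24, 22, 26, 19, None, None, 31]
Rule: A leaf has 0 children.
Per-node child counts:
  node 24: 2 child(ren)
  node 22: 1 child(ren)
  node 19: 0 child(ren)
  node 26: 1 child(ren)
  node 31: 0 child(ren)
Matching nodes: [19, 31]
Count of leaf nodes: 2


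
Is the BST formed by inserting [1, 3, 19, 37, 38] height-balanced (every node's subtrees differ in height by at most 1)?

Tree (level-order array): [1, None, 3, None, 19, None, 37, None, 38]
Definition: a tree is height-balanced if, at every node, |h(left) - h(right)| <= 1 (empty subtree has height -1).
Bottom-up per-node check:
  node 38: h_left=-1, h_right=-1, diff=0 [OK], height=0
  node 37: h_left=-1, h_right=0, diff=1 [OK], height=1
  node 19: h_left=-1, h_right=1, diff=2 [FAIL (|-1-1|=2 > 1)], height=2
  node 3: h_left=-1, h_right=2, diff=3 [FAIL (|-1-2|=3 > 1)], height=3
  node 1: h_left=-1, h_right=3, diff=4 [FAIL (|-1-3|=4 > 1)], height=4
Node 19 violates the condition: |-1 - 1| = 2 > 1.
Result: Not balanced


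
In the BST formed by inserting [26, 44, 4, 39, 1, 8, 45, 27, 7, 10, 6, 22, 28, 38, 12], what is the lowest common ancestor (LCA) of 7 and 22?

Tree insertion order: [26, 44, 4, 39, 1, 8, 45, 27, 7, 10, 6, 22, 28, 38, 12]
Tree (level-order array): [26, 4, 44, 1, 8, 39, 45, None, None, 7, 10, 27, None, None, None, 6, None, None, 22, None, 28, None, None, 12, None, None, 38]
In a BST, the LCA of p=7, q=22 is the first node v on the
root-to-leaf path with p <= v <= q (go left if both < v, right if both > v).
Walk from root:
  at 26: both 7 and 22 < 26, go left
  at 4: both 7 and 22 > 4, go right
  at 8: 7 <= 8 <= 22, this is the LCA
LCA = 8


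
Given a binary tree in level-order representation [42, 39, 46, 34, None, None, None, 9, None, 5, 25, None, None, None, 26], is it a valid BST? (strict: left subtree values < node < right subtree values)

Level-order array: [42, 39, 46, 34, None, None, None, 9, None, 5, 25, None, None, None, 26]
Validate using subtree bounds (lo, hi): at each node, require lo < value < hi,
then recurse left with hi=value and right with lo=value.
Preorder trace (stopping at first violation):
  at node 42 with bounds (-inf, +inf): OK
  at node 39 with bounds (-inf, 42): OK
  at node 34 with bounds (-inf, 39): OK
  at node 9 with bounds (-inf, 34): OK
  at node 5 with bounds (-inf, 9): OK
  at node 25 with bounds (9, 34): OK
  at node 26 with bounds (25, 34): OK
  at node 46 with bounds (42, +inf): OK
No violation found at any node.
Result: Valid BST


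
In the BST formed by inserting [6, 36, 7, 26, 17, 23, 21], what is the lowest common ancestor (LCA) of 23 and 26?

Tree insertion order: [6, 36, 7, 26, 17, 23, 21]
Tree (level-order array): [6, None, 36, 7, None, None, 26, 17, None, None, 23, 21]
In a BST, the LCA of p=23, q=26 is the first node v on the
root-to-leaf path with p <= v <= q (go left if both < v, right if both > v).
Walk from root:
  at 6: both 23 and 26 > 6, go right
  at 36: both 23 and 26 < 36, go left
  at 7: both 23 and 26 > 7, go right
  at 26: 23 <= 26 <= 26, this is the LCA
LCA = 26


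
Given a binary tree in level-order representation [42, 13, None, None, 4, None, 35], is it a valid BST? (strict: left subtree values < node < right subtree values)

Level-order array: [42, 13, None, None, 4, None, 35]
Validate using subtree bounds (lo, hi): at each node, require lo < value < hi,
then recurse left with hi=value and right with lo=value.
Preorder trace (stopping at first violation):
  at node 42 with bounds (-inf, +inf): OK
  at node 13 with bounds (-inf, 42): OK
  at node 4 with bounds (13, 42): VIOLATION
Node 4 violates its bound: not (13 < 4 < 42).
Result: Not a valid BST


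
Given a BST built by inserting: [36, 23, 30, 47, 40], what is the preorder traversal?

Tree insertion order: [36, 23, 30, 47, 40]
Tree (level-order array): [36, 23, 47, None, 30, 40]
Preorder traversal: [36, 23, 30, 47, 40]


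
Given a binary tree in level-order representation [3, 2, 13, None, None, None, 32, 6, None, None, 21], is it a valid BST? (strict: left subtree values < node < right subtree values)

Level-order array: [3, 2, 13, None, None, None, 32, 6, None, None, 21]
Validate using subtree bounds (lo, hi): at each node, require lo < value < hi,
then recurse left with hi=value and right with lo=value.
Preorder trace (stopping at first violation):
  at node 3 with bounds (-inf, +inf): OK
  at node 2 with bounds (-inf, 3): OK
  at node 13 with bounds (3, +inf): OK
  at node 32 with bounds (13, +inf): OK
  at node 6 with bounds (13, 32): VIOLATION
Node 6 violates its bound: not (13 < 6 < 32).
Result: Not a valid BST


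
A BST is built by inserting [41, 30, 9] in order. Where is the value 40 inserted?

Starting tree (level order): [41, 30, None, 9]
Insertion path: 41 -> 30
Result: insert 40 as right child of 30
Final tree (level order): [41, 30, None, 9, 40]


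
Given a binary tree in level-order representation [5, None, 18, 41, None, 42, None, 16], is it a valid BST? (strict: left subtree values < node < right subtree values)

Level-order array: [5, None, 18, 41, None, 42, None, 16]
Validate using subtree bounds (lo, hi): at each node, require lo < value < hi,
then recurse left with hi=value and right with lo=value.
Preorder trace (stopping at first violation):
  at node 5 with bounds (-inf, +inf): OK
  at node 18 with bounds (5, +inf): OK
  at node 41 with bounds (5, 18): VIOLATION
Node 41 violates its bound: not (5 < 41 < 18).
Result: Not a valid BST


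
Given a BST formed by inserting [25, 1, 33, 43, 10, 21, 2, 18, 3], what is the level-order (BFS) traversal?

Tree insertion order: [25, 1, 33, 43, 10, 21, 2, 18, 3]
Tree (level-order array): [25, 1, 33, None, 10, None, 43, 2, 21, None, None, None, 3, 18]
BFS from the root, enqueuing left then right child of each popped node:
  queue [25] -> pop 25, enqueue [1, 33], visited so far: [25]
  queue [1, 33] -> pop 1, enqueue [10], visited so far: [25, 1]
  queue [33, 10] -> pop 33, enqueue [43], visited so far: [25, 1, 33]
  queue [10, 43] -> pop 10, enqueue [2, 21], visited so far: [25, 1, 33, 10]
  queue [43, 2, 21] -> pop 43, enqueue [none], visited so far: [25, 1, 33, 10, 43]
  queue [2, 21] -> pop 2, enqueue [3], visited so far: [25, 1, 33, 10, 43, 2]
  queue [21, 3] -> pop 21, enqueue [18], visited so far: [25, 1, 33, 10, 43, 2, 21]
  queue [3, 18] -> pop 3, enqueue [none], visited so far: [25, 1, 33, 10, 43, 2, 21, 3]
  queue [18] -> pop 18, enqueue [none], visited so far: [25, 1, 33, 10, 43, 2, 21, 3, 18]
Result: [25, 1, 33, 10, 43, 2, 21, 3, 18]


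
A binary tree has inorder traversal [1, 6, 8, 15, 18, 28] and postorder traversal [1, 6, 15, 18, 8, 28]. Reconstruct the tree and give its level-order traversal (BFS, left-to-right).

Inorder:   [1, 6, 8, 15, 18, 28]
Postorder: [1, 6, 15, 18, 8, 28]
Algorithm: postorder visits root last, so walk postorder right-to-left;
each value is the root of the current inorder slice — split it at that
value, recurse on the right subtree first, then the left.
Recursive splits:
  root=28; inorder splits into left=[1, 6, 8, 15, 18], right=[]
  root=8; inorder splits into left=[1, 6], right=[15, 18]
  root=18; inorder splits into left=[15], right=[]
  root=15; inorder splits into left=[], right=[]
  root=6; inorder splits into left=[1], right=[]
  root=1; inorder splits into left=[], right=[]
Reconstructed level-order: [28, 8, 6, 18, 1, 15]


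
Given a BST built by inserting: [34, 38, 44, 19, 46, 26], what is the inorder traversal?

Tree insertion order: [34, 38, 44, 19, 46, 26]
Tree (level-order array): [34, 19, 38, None, 26, None, 44, None, None, None, 46]
Inorder traversal: [19, 26, 34, 38, 44, 46]


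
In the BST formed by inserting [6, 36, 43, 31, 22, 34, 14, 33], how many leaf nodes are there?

Tree built from: [6, 36, 43, 31, 22, 34, 14, 33]
Tree (level-order array): [6, None, 36, 31, 43, 22, 34, None, None, 14, None, 33]
Rule: A leaf has 0 children.
Per-node child counts:
  node 6: 1 child(ren)
  node 36: 2 child(ren)
  node 31: 2 child(ren)
  node 22: 1 child(ren)
  node 14: 0 child(ren)
  node 34: 1 child(ren)
  node 33: 0 child(ren)
  node 43: 0 child(ren)
Matching nodes: [14, 33, 43]
Count of leaf nodes: 3


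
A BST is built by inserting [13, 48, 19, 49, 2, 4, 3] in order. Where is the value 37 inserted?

Starting tree (level order): [13, 2, 48, None, 4, 19, 49, 3]
Insertion path: 13 -> 48 -> 19
Result: insert 37 as right child of 19
Final tree (level order): [13, 2, 48, None, 4, 19, 49, 3, None, None, 37]


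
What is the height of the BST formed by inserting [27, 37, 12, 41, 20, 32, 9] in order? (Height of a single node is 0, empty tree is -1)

Insertion order: [27, 37, 12, 41, 20, 32, 9]
Tree (level-order array): [27, 12, 37, 9, 20, 32, 41]
Compute height bottom-up (empty subtree = -1):
  height(9) = 1 + max(-1, -1) = 0
  height(20) = 1 + max(-1, -1) = 0
  height(12) = 1 + max(0, 0) = 1
  height(32) = 1 + max(-1, -1) = 0
  height(41) = 1 + max(-1, -1) = 0
  height(37) = 1 + max(0, 0) = 1
  height(27) = 1 + max(1, 1) = 2
Height = 2


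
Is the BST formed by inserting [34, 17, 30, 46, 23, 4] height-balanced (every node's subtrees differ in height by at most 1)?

Tree (level-order array): [34, 17, 46, 4, 30, None, None, None, None, 23]
Definition: a tree is height-balanced if, at every node, |h(left) - h(right)| <= 1 (empty subtree has height -1).
Bottom-up per-node check:
  node 4: h_left=-1, h_right=-1, diff=0 [OK], height=0
  node 23: h_left=-1, h_right=-1, diff=0 [OK], height=0
  node 30: h_left=0, h_right=-1, diff=1 [OK], height=1
  node 17: h_left=0, h_right=1, diff=1 [OK], height=2
  node 46: h_left=-1, h_right=-1, diff=0 [OK], height=0
  node 34: h_left=2, h_right=0, diff=2 [FAIL (|2-0|=2 > 1)], height=3
Node 34 violates the condition: |2 - 0| = 2 > 1.
Result: Not balanced


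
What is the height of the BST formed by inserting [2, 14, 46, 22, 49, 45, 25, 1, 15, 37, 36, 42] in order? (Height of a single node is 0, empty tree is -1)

Insertion order: [2, 14, 46, 22, 49, 45, 25, 1, 15, 37, 36, 42]
Tree (level-order array): [2, 1, 14, None, None, None, 46, 22, 49, 15, 45, None, None, None, None, 25, None, None, 37, 36, 42]
Compute height bottom-up (empty subtree = -1):
  height(1) = 1 + max(-1, -1) = 0
  height(15) = 1 + max(-1, -1) = 0
  height(36) = 1 + max(-1, -1) = 0
  height(42) = 1 + max(-1, -1) = 0
  height(37) = 1 + max(0, 0) = 1
  height(25) = 1 + max(-1, 1) = 2
  height(45) = 1 + max(2, -1) = 3
  height(22) = 1 + max(0, 3) = 4
  height(49) = 1 + max(-1, -1) = 0
  height(46) = 1 + max(4, 0) = 5
  height(14) = 1 + max(-1, 5) = 6
  height(2) = 1 + max(0, 6) = 7
Height = 7


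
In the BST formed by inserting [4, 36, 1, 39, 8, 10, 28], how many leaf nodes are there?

Tree built from: [4, 36, 1, 39, 8, 10, 28]
Tree (level-order array): [4, 1, 36, None, None, 8, 39, None, 10, None, None, None, 28]
Rule: A leaf has 0 children.
Per-node child counts:
  node 4: 2 child(ren)
  node 1: 0 child(ren)
  node 36: 2 child(ren)
  node 8: 1 child(ren)
  node 10: 1 child(ren)
  node 28: 0 child(ren)
  node 39: 0 child(ren)
Matching nodes: [1, 28, 39]
Count of leaf nodes: 3


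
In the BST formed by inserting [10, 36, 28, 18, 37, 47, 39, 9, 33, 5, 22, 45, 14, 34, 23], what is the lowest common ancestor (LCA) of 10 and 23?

Tree insertion order: [10, 36, 28, 18, 37, 47, 39, 9, 33, 5, 22, 45, 14, 34, 23]
Tree (level-order array): [10, 9, 36, 5, None, 28, 37, None, None, 18, 33, None, 47, 14, 22, None, 34, 39, None, None, None, None, 23, None, None, None, 45]
In a BST, the LCA of p=10, q=23 is the first node v on the
root-to-leaf path with p <= v <= q (go left if both < v, right if both > v).
Walk from root:
  at 10: 10 <= 10 <= 23, this is the LCA
LCA = 10


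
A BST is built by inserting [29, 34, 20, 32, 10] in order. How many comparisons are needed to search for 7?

Search path for 7: 29 -> 20 -> 10
Found: False
Comparisons: 3


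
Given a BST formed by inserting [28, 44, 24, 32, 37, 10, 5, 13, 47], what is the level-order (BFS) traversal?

Tree insertion order: [28, 44, 24, 32, 37, 10, 5, 13, 47]
Tree (level-order array): [28, 24, 44, 10, None, 32, 47, 5, 13, None, 37]
BFS from the root, enqueuing left then right child of each popped node:
  queue [28] -> pop 28, enqueue [24, 44], visited so far: [28]
  queue [24, 44] -> pop 24, enqueue [10], visited so far: [28, 24]
  queue [44, 10] -> pop 44, enqueue [32, 47], visited so far: [28, 24, 44]
  queue [10, 32, 47] -> pop 10, enqueue [5, 13], visited so far: [28, 24, 44, 10]
  queue [32, 47, 5, 13] -> pop 32, enqueue [37], visited so far: [28, 24, 44, 10, 32]
  queue [47, 5, 13, 37] -> pop 47, enqueue [none], visited so far: [28, 24, 44, 10, 32, 47]
  queue [5, 13, 37] -> pop 5, enqueue [none], visited so far: [28, 24, 44, 10, 32, 47, 5]
  queue [13, 37] -> pop 13, enqueue [none], visited so far: [28, 24, 44, 10, 32, 47, 5, 13]
  queue [37] -> pop 37, enqueue [none], visited so far: [28, 24, 44, 10, 32, 47, 5, 13, 37]
Result: [28, 24, 44, 10, 32, 47, 5, 13, 37]


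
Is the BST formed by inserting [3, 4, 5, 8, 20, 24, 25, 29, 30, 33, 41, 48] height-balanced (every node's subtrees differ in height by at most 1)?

Tree (level-order array): [3, None, 4, None, 5, None, 8, None, 20, None, 24, None, 25, None, 29, None, 30, None, 33, None, 41, None, 48]
Definition: a tree is height-balanced if, at every node, |h(left) - h(right)| <= 1 (empty subtree has height -1).
Bottom-up per-node check:
  node 48: h_left=-1, h_right=-1, diff=0 [OK], height=0
  node 41: h_left=-1, h_right=0, diff=1 [OK], height=1
  node 33: h_left=-1, h_right=1, diff=2 [FAIL (|-1-1|=2 > 1)], height=2
  node 30: h_left=-1, h_right=2, diff=3 [FAIL (|-1-2|=3 > 1)], height=3
  node 29: h_left=-1, h_right=3, diff=4 [FAIL (|-1-3|=4 > 1)], height=4
  node 25: h_left=-1, h_right=4, diff=5 [FAIL (|-1-4|=5 > 1)], height=5
  node 24: h_left=-1, h_right=5, diff=6 [FAIL (|-1-5|=6 > 1)], height=6
  node 20: h_left=-1, h_right=6, diff=7 [FAIL (|-1-6|=7 > 1)], height=7
  node 8: h_left=-1, h_right=7, diff=8 [FAIL (|-1-7|=8 > 1)], height=8
  node 5: h_left=-1, h_right=8, diff=9 [FAIL (|-1-8|=9 > 1)], height=9
  node 4: h_left=-1, h_right=9, diff=10 [FAIL (|-1-9|=10 > 1)], height=10
  node 3: h_left=-1, h_right=10, diff=11 [FAIL (|-1-10|=11 > 1)], height=11
Node 33 violates the condition: |-1 - 1| = 2 > 1.
Result: Not balanced


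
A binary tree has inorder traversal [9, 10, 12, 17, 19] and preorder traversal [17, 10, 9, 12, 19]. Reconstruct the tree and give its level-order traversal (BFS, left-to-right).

Inorder:  [9, 10, 12, 17, 19]
Preorder: [17, 10, 9, 12, 19]
Algorithm: preorder visits root first, so consume preorder in order;
for each root, split the current inorder slice at that value into
left-subtree inorder and right-subtree inorder, then recurse.
Recursive splits:
  root=17; inorder splits into left=[9, 10, 12], right=[19]
  root=10; inorder splits into left=[9], right=[12]
  root=9; inorder splits into left=[], right=[]
  root=12; inorder splits into left=[], right=[]
  root=19; inorder splits into left=[], right=[]
Reconstructed level-order: [17, 10, 19, 9, 12]


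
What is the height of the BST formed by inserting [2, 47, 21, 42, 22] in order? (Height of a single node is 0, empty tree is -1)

Insertion order: [2, 47, 21, 42, 22]
Tree (level-order array): [2, None, 47, 21, None, None, 42, 22]
Compute height bottom-up (empty subtree = -1):
  height(22) = 1 + max(-1, -1) = 0
  height(42) = 1 + max(0, -1) = 1
  height(21) = 1 + max(-1, 1) = 2
  height(47) = 1 + max(2, -1) = 3
  height(2) = 1 + max(-1, 3) = 4
Height = 4
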